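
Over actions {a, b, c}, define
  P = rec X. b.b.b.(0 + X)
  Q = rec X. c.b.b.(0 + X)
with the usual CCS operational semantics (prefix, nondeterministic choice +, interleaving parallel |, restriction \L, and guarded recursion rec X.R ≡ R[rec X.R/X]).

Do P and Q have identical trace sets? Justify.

P's transition system — 4 states:
  m0 = rec X. b.b.b.(0 + X) ⊢ ··b··> m1
  m1 = b.b.(0 + (rec X. b.b.b.(0 + X))) ⊢ ··b··> m2
  m2 = b.(0 + (rec X. b.b.b.(0 + X))) ⊢ ··b··> m3
  m3 = 0 + (rec X. b.b.b.(0 + X)) ⊢ ··b··> m1
Q's transition system — 4 states:
  n0 = rec X. c.b.b.(0 + X) ⊢ ··c··> n1
  n1 = b.b.(0 + (rec X. c.b.b.(0 + X))) ⊢ ··b··> n2
  n2 = b.(0 + (rec X. c.b.b.(0 + X))) ⊢ ··b··> n3
  n3 = 0 + (rec X. c.b.b.(0 + X)) ⊢ ··c··> n1
Executing b from P (initial set {m0}):
  [1] b ⇒ {m1}
  — P admits the full trace.
Executing b from Q (initial set {n0}):
  [1] b ⇒ ∅ (Q stuck)

NO — witness ⟨b⟩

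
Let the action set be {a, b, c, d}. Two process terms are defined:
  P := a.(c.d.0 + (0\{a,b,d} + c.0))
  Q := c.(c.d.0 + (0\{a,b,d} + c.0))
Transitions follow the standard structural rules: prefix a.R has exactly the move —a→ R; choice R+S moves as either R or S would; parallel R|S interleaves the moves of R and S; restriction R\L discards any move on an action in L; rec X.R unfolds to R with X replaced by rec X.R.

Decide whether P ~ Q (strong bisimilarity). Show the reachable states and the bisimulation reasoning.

P's transition system — 4 states:
  p0 = a.(c.d.0 + (0\{a,b,d} + c.0)) | ··a··> p1
  p1 = c.d.0 + (0\{a,b,d} + c.0) | ··c··> p2, ··c··> p3
  p2 = 0 | deadlocked
  p3 = d.0 | ··d··> p2
Q's transition system — 4 states:
  q0 = c.(c.d.0 + (0\{a,b,d} + c.0)) | ··c··> q1
  q1 = c.d.0 + (0\{a,b,d} + c.0) | ··c··> q2, ··c··> q3
  q2 = 0 | deadlocked
  q3 = d.0 | ··d··> q2
Bisimilarity quotient blocks:
  B0 = {p0}
  B1 = {p1, q1}
  B2 = {p3, q3}
  B3 = {p2, q2}
  B4 = {q0}
p0 ∈ B0, q0 ∈ B4 → different blocks

NO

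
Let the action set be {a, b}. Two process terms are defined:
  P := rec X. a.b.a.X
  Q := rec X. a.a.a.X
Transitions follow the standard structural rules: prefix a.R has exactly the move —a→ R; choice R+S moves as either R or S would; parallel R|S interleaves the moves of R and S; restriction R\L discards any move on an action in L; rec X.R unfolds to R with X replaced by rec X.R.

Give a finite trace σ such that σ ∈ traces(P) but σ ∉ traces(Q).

ab

Reachable graph of P (3 states):
  p0 = rec X. a.b.a.X → -a-> p1
  p1 = b.a.(rec X. a.b.a.X) → -b-> p2
  p2 = a.(rec X. a.b.a.X) → -a-> p0
Reachable graph of Q (3 states):
  q0 = rec X. a.a.a.X → -a-> q1
  q1 = a.a.(rec X. a.a.a.X) → -a-> q2
  q2 = a.(rec X. a.a.a.X) → -a-> q0
Trace ⟨ab⟩ through P, begin at {p0}:
  step 1 (a): {p1}
  step 2 (b): {p2}
  — P admits the full trace.
Trace ⟨ab⟩ through Q, begin at {q0}:
  step 1 (a): {q1}
  step 2 (b): ∅  — Q cannot continue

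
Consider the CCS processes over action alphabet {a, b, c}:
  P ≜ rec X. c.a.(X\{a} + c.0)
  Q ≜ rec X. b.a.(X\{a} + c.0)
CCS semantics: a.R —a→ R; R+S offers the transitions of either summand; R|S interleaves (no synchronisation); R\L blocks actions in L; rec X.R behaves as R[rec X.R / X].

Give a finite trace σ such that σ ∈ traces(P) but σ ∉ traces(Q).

Reachable graph of P (5 states):
  p0 = rec X. c.a.(X\{a} + c.0) :: =c=> p1
  p1 = a.((rec X. c.a.(X\{a} + c.0))\{a} + c.0) :: =a=> p2
  p2 = (rec X. c.a.(X\{a} + c.0))\{a} + c.0 :: =c=> p3, =c=> p4
  p3 = (a.((rec X. c.a.(X\{a} + c.0))\{a} + c.0))\{a} :: stopped
  p4 = 0 :: stopped
Reachable graph of Q (5 states):
  q0 = rec X. b.a.(X\{a} + c.0) :: =b=> q1
  q1 = a.((rec X. b.a.(X\{a} + c.0))\{a} + c.0) :: =a=> q2
  q2 = (rec X. b.a.(X\{a} + c.0))\{a} + c.0 :: =b=> q3, =c=> q4
  q3 = (a.((rec X. b.a.(X\{a} + c.0))\{a} + c.0))\{a} :: stopped
  q4 = 0 :: stopped
Trace ⟨c⟩ through P, begin at {p0}:
  after c @ step 1: {p1}
  P completes σ.
Trace ⟨c⟩ through Q, begin at {q0}:
  after c @ step 1: ∅  — Q cannot continue

c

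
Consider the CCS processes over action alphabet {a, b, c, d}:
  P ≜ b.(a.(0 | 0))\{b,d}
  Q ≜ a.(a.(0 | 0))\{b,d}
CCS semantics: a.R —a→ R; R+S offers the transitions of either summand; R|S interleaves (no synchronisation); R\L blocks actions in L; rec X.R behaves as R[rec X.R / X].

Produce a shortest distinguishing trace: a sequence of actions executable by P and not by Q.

Reachable graph of P (3 states):
  s0 = b.(a.(0 | 0))\{b,d} ⊢ =b=> s1
  s1 = (a.(0 | 0))\{b,d} ⊢ =a=> s2
  s2 = (0 | 0)\{b,d} ⊢ ·
Reachable graph of Q (3 states):
  t0 = a.(a.(0 | 0))\{b,d} ⊢ =a=> t1
  t1 = (a.(0 | 0))\{b,d} ⊢ =a=> t2
  t2 = (0 | 0)\{b,d} ⊢ ·
Run σ = ⟨b⟩ on P: start {s0}
  step 1 (b): {s1}
  ✓ P
Run σ = ⟨b⟩ on Q: start {t0}
  step 1 (b): ∅ (Q stuck)

b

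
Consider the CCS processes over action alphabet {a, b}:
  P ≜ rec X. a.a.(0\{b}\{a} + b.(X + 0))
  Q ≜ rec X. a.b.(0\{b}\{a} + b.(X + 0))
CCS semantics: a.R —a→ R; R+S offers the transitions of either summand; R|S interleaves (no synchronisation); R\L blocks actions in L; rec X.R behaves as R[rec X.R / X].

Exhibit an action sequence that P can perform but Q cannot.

Reachable graph of P (4 states):
  m0 = rec X. a.a.(0\{b}\{a} + b.(X + 0)) ⊢ —a→ m1
  m1 = a.(0\{b}\{a} + b.((rec X. a.a.(0\{b}\{a} + b.(X + 0))) + 0)) ⊢ —a→ m2
  m2 = 0\{b}\{a} + b.((rec X. a.a.(0\{b}\{a} + b.(X + 0))) + 0) ⊢ —b→ m3
  m3 = (rec X. a.a.(0\{b}\{a} + b.(X + 0))) + 0 ⊢ —a→ m1
Reachable graph of Q (4 states):
  n0 = rec X. a.b.(0\{b}\{a} + b.(X + 0)) ⊢ —a→ n1
  n1 = b.(0\{b}\{a} + b.((rec X. a.b.(0\{b}\{a} + b.(X + 0))) + 0)) ⊢ —b→ n2
  n2 = 0\{b}\{a} + b.((rec X. a.b.(0\{b}\{a} + b.(X + 0))) + 0) ⊢ —b→ n3
  n3 = (rec X. a.b.(0\{b}\{a} + b.(X + 0))) + 0 ⊢ —a→ n1
Executing aa from P (initial set {m0}):
  [1] a ⇒ {m1}
  [2] a ⇒ {m2}
  P completes σ.
Executing aa from Q (initial set {n0}):
  [1] a ⇒ {n1}
  [2] a ⇒ ∅  — Q cannot continue

aa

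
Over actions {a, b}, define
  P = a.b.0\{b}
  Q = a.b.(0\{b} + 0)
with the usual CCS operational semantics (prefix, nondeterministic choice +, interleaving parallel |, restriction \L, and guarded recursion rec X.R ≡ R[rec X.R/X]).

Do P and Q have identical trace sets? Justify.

YES

P's transition system — 3 states:
  m0 = a.b.0\{b} has moves —a→ m1
  m1 = b.0\{b} has moves —b→ m2
  m2 = 0\{b} has moves deadlocked
Q's transition system — 3 states:
  n0 = a.b.(0\{b} + 0) has moves —a→ n1
  n1 = b.(0\{b} + 0) has moves —b→ n2
  n2 = 0\{b} + 0 has moves deadlocked
Coarsest stable partition (strong bisimilarity classes):
  B0 = {m0, n0}
  B1 = {m1, n1}
  B2 = {m2, n2}
m0 ∈ B0, n0 ∈ B0 → same block
Bisimilar ⇒ trace-equivalent.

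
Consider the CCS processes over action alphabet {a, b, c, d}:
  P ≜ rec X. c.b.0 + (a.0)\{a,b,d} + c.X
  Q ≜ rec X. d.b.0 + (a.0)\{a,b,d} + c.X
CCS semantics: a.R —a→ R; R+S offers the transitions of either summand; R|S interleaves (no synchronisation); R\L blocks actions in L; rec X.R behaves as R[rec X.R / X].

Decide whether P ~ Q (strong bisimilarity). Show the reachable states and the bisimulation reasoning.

P's transition system — 3 states:
  s0 = rec X. c.b.0 + (a.0)\{a,b,d} + c.X ⊢ —c→ s0, —c→ s1
  s1 = b.0 ⊢ —b→ s2
  s2 = 0 ⊢ deadlocked
Q's transition system — 3 states:
  t0 = rec X. d.b.0 + (a.0)\{a,b,d} + c.X ⊢ —c→ t0, —d→ t1
  t1 = b.0 ⊢ —b→ t2
  t2 = 0 ⊢ deadlocked
Bisimilarity quotient blocks:
  B0 = {s0}
  B1 = {s1, t1}
  B2 = {s2, t2}
  B3 = {t0}
s0 ∈ B0, t0 ∈ B3 → different blocks

not bisimilar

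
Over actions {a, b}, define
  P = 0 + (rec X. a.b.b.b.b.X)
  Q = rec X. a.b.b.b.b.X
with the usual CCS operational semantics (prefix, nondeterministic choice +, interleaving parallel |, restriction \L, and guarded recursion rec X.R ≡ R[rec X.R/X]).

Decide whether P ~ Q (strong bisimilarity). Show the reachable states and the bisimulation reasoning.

YES

Reachable graph of P (6 states):
  s0 = 0 + (rec X. a.b.b.b.b.X) → --a--▸ s1
  s1 = b.b.b.b.(rec X. a.b.b.b.b.X) → --b--▸ s2
  s2 = b.b.b.(rec X. a.b.b.b.b.X) → --b--▸ s3
  s3 = b.b.(rec X. a.b.b.b.b.X) → --b--▸ s4
  s4 = b.(rec X. a.b.b.b.b.X) → --b--▸ s5
  s5 = rec X. a.b.b.b.b.X → --a--▸ s1
Reachable graph of Q (5 states):
  t0 = rec X. a.b.b.b.b.X → --a--▸ t1
  t1 = b.b.b.b.(rec X. a.b.b.b.b.X) → --b--▸ t2
  t2 = b.b.b.(rec X. a.b.b.b.b.X) → --b--▸ t3
  t3 = b.b.(rec X. a.b.b.b.b.X) → --b--▸ t4
  t4 = b.(rec X. a.b.b.b.b.X) → --b--▸ t0
Partition-refinement fixed point:
  B0 = {s0, s5, t0}
  B1 = {s1, t1}
  B2 = {s2, t2}
  B3 = {s3, t3}
  B4 = {s4, t4}
s0 ∈ B0, t0 ∈ B0 → same block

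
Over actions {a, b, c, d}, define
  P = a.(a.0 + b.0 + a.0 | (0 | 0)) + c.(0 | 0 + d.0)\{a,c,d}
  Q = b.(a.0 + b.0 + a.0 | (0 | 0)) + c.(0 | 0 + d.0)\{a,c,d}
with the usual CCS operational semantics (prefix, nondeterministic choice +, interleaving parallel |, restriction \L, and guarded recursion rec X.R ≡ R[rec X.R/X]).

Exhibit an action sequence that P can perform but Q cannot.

LTS(P): 5 reachable states
  u0 = a.(a.0 + b.0 + a.0 | (0 | 0)) + c.(0 | 0 + d.0)\{a,c,d} :: ··a··> u1, ··c··> u2
  u1 = a.0 + b.0 + a.0 | (0 | 0) :: ··a··> u3, ··a··> u4, ··b··> u3
  u2 = (0 | 0 + d.0)\{a,c,d} :: ·
  u3 = 0 :: ·
  u4 = 0 | (0 | 0) :: ·
LTS(Q): 5 reachable states
  v0 = b.(a.0 + b.0 + a.0 | (0 | 0)) + c.(0 | 0 + d.0)\{a,c,d} :: ··b··> v1, ··c··> v2
  v1 = a.0 + b.0 + a.0 | (0 | 0) :: ··a··> v3, ··a··> v4, ··b··> v3
  v2 = (0 | 0 + d.0)\{a,c,d} :: ·
  v3 = 0 :: ·
  v4 = 0 | (0 | 0) :: ·
Executing a from P (initial set {u0}):
  [1] a ⇒ {u1}
  ✓ P
Executing a from Q (initial set {v0}):
  [1] a ⇒ no successor for Q

a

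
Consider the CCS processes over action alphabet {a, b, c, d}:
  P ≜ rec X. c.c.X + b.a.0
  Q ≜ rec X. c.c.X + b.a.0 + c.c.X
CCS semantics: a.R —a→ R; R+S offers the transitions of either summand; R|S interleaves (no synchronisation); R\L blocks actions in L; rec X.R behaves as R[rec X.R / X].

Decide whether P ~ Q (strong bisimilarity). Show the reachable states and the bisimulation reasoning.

P's transition system — 4 states:
  m0 = rec X. c.c.X + b.a.0 → -b-> m1, -c-> m2
  m1 = a.0 → -a-> m3
  m2 = c.(rec X. c.c.X + b.a.0) → -c-> m0
  m3 = 0 → stopped
Q's transition system — 4 states:
  n0 = rec X. c.c.X + b.a.0 + c.c.X → -b-> n1, -c-> n2
  n1 = a.0 → -a-> n3
  n2 = c.(rec X. c.c.X + b.a.0 + c.c.X) → -c-> n0
  n3 = 0 → stopped
Bisimilarity quotient blocks:
  B0 = {m0, n0}
  B1 = {m1, n1}
  B2 = {m3, n3}
  B3 = {m2, n2}
m0 ∈ B0, n0 ∈ B0 → same block

P ~ Q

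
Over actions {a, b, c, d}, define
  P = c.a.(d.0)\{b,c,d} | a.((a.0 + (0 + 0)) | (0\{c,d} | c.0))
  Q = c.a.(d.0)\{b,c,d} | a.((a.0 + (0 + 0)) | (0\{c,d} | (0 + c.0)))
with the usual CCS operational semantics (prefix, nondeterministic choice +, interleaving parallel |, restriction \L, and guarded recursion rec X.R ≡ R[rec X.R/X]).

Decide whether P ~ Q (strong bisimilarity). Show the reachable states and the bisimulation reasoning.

LTS(P): 15 reachable states
  p0 = c.a.(d.0)\{b,c,d} | a.((a.0 + (0 + 0)) | (0\{c,d} | c.0)) | --a--▸ p1, --c--▸ p2
  p1 = c.a.(d.0)\{b,c,d} | ((a.0 + (0 + 0)) | (0\{c,d} | c.0)) | --a--▸ p3, --c--▸ p4, --c--▸ p5
  p2 = a.(d.0)\{b,c,d} | a.((a.0 + (0 + 0)) | (0\{c,d} | c.0)) | --a--▸ p4, --a--▸ p6
  p3 = c.a.(d.0)\{b,c,d} | (0 | (0\{c,d} | c.0)) | --c--▸ p7, --c--▸ p8
  p4 = a.(d.0)\{b,c,d} | ((a.0 + (0 + 0)) | (0\{c,d} | c.0)) | --a--▸ p7, --a--▸ p9, --c--▸ p10
  p5 = c.a.(d.0)\{b,c,d} | ((a.0 + (0 + 0)) | (0\{c,d} | 0)) | --a--▸ p8, --c--▸ p10
  p6 = (d.0)\{b,c,d} | a.((a.0 + (0 + 0)) | (0\{c,d} | c.0)) | --a--▸ p9
  p7 = a.(d.0)\{b,c,d} | (0 | (0\{c,d} | c.0)) | --a--▸ p11, --c--▸ p12
  p8 = c.a.(d.0)\{b,c,d} | (0 | (0\{c,d} | 0)) | --c--▸ p12
  p9 = (d.0)\{b,c,d} | ((a.0 + (0 + 0)) | (0\{c,d} | c.0)) | --a--▸ p11, --c--▸ p13
  p10 = a.(d.0)\{b,c,d} | ((a.0 + (0 + 0)) | (0\{c,d} | 0)) | --a--▸ p12, --a--▸ p13
  p11 = (d.0)\{b,c,d} | (0 | (0\{c,d} | c.0)) | --c--▸ p14
  p12 = a.(d.0)\{b,c,d} | (0 | (0\{c,d} | 0)) | --a--▸ p14
  p13 = (d.0)\{b,c,d} | ((a.0 + (0 + 0)) | (0\{c,d} | 0)) | --a--▸ p14
  p14 = (d.0)\{b,c,d} | (0 | (0\{c,d} | 0)) | (no moves)
LTS(Q): 15 reachable states
  q0 = c.a.(d.0)\{b,c,d} | a.((a.0 + (0 + 0)) | (0\{c,d} | (0 + c.0))) | --a--▸ q1, --c--▸ q2
  q1 = c.a.(d.0)\{b,c,d} | ((a.0 + (0 + 0)) | (0\{c,d} | (0 + c.0))) | --a--▸ q3, --c--▸ q4, --c--▸ q5
  q2 = a.(d.0)\{b,c,d} | a.((a.0 + (0 + 0)) | (0\{c,d} | (0 + c.0))) | --a--▸ q4, --a--▸ q6
  q3 = c.a.(d.0)\{b,c,d} | (0 | (0\{c,d} | (0 + c.0))) | --c--▸ q7, --c--▸ q8
  q4 = a.(d.0)\{b,c,d} | ((a.0 + (0 + 0)) | (0\{c,d} | (0 + c.0))) | --a--▸ q7, --a--▸ q9, --c--▸ q10
  q5 = c.a.(d.0)\{b,c,d} | ((a.0 + (0 + 0)) | (0\{c,d} | 0)) | --a--▸ q8, --c--▸ q10
  q6 = (d.0)\{b,c,d} | a.((a.0 + (0 + 0)) | (0\{c,d} | (0 + c.0))) | --a--▸ q9
  q7 = a.(d.0)\{b,c,d} | (0 | (0\{c,d} | (0 + c.0))) | --a--▸ q11, --c--▸ q12
  q8 = c.a.(d.0)\{b,c,d} | (0 | (0\{c,d} | 0)) | --c--▸ q12
  q9 = (d.0)\{b,c,d} | ((a.0 + (0 + 0)) | (0\{c,d} | (0 + c.0))) | --a--▸ q11, --c--▸ q13
  q10 = a.(d.0)\{b,c,d} | ((a.0 + (0 + 0)) | (0\{c,d} | 0)) | --a--▸ q12, --a--▸ q13
  q11 = (d.0)\{b,c,d} | (0 | (0\{c,d} | (0 + c.0))) | --c--▸ q14
  q12 = a.(d.0)\{b,c,d} | (0 | (0\{c,d} | 0)) | --a--▸ q14
  q13 = (d.0)\{b,c,d} | ((a.0 + (0 + 0)) | (0\{c,d} | 0)) | --a--▸ q14
  q14 = (d.0)\{b,c,d} | (0 | (0\{c,d} | 0)) | (no moves)
Bisimilarity quotient blocks:
  B0 = {p0, q0}
  B1 = {p2, q2}
  B2 = {p4, q4}
  B3 = {p10, q10}
  B4 = {p12, p13, q12, q13}
  B5 = {p14, q14}
  B6 = {p7, p9, q7, q9}
  B7 = {p11, q11}
  B8 = {p6, q6}
  B9 = {p1, q1}
  B10 = {p5, q5}
  B11 = {p8, q8}
  B12 = {p3, q3}
p0 ∈ B0, q0 ∈ B0 → same block

YES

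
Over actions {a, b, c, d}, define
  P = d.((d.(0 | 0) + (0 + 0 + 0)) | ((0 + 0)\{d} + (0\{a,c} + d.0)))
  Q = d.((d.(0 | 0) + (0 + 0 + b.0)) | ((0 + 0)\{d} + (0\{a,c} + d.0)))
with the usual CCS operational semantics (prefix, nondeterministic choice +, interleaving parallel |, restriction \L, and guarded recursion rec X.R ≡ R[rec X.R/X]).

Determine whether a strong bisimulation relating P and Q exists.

not bisimilar

Reachable graph of P (5 states):
  u0 = d.((d.(0 | 0) + (0 + 0 + 0)) | ((0 + 0)\{d} + (0\{a,c} + d.0))) → =d=> u1
  u1 = (d.(0 | 0) + (0 + 0 + 0)) | ((0 + 0)\{d} + (0\{a,c} + d.0)) → =d=> u2, =d=> u3
  u2 = (d.(0 | 0) + (0 + 0 + 0)) | 0 → =d=> u4
  u3 = 0 | 0 | ((0 + 0)\{d} + (0\{a,c} + d.0)) → =d=> u4
  u4 = 0 | 0 | 0 → stopped
Reachable graph of Q (7 states):
  v0 = d.((d.(0 | 0) + (0 + 0 + b.0)) | ((0 + 0)\{d} + (0\{a,c} + d.0))) → =d=> v1
  v1 = (d.(0 | 0) + (0 + 0 + b.0)) | ((0 + 0)\{d} + (0\{a,c} + d.0)) → =b=> v2, =d=> v3, =d=> v4
  v2 = 0 | ((0 + 0)\{d} + (0\{a,c} + d.0)) → =d=> v5
  v3 = (d.(0 | 0) + (0 + 0 + b.0)) | 0 → =b=> v5, =d=> v6
  v4 = 0 | 0 | ((0 + 0)\{d} + (0\{a,c} + d.0)) → =d=> v6
  v5 = 0 | 0 → stopped
  v6 = 0 | 0 | 0 → stopped
Bisimilarity quotient blocks:
  B0 = {u0}
  B1 = {u1}
  B2 = {u2, u3, v2, v4}
  B3 = {u4, v5, v6}
  B4 = {v0}
  B5 = {v1}
  B6 = {v3}
u0 ∈ B0, v0 ∈ B4 → different blocks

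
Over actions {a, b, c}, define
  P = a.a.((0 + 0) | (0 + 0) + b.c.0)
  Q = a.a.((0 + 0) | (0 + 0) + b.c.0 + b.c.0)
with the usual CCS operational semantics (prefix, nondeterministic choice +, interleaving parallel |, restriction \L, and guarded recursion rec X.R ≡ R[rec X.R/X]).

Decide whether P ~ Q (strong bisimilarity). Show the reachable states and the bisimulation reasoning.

P's transition system — 5 states:
  s0 = a.a.((0 + 0) | (0 + 0) + b.c.0) → =a=> s1
  s1 = a.((0 + 0) | (0 + 0) + b.c.0) → =a=> s2
  s2 = (0 + 0) | (0 + 0) + b.c.0 → =b=> s3
  s3 = c.0 → =c=> s4
  s4 = 0 → stopped
Q's transition system — 5 states:
  t0 = a.a.((0 + 0) | (0 + 0) + b.c.0 + b.c.0) → =a=> t1
  t1 = a.((0 + 0) | (0 + 0) + b.c.0 + b.c.0) → =a=> t2
  t2 = (0 + 0) | (0 + 0) + b.c.0 + b.c.0 → =b=> t3
  t3 = c.0 → =c=> t4
  t4 = 0 → stopped
Bisimilarity quotient blocks:
  B0 = {s0, t0}
  B1 = {s1, t1}
  B2 = {s2, t2}
  B3 = {s3, t3}
  B4 = {s4, t4}
s0 ∈ B0, t0 ∈ B0 → same block

bisimilar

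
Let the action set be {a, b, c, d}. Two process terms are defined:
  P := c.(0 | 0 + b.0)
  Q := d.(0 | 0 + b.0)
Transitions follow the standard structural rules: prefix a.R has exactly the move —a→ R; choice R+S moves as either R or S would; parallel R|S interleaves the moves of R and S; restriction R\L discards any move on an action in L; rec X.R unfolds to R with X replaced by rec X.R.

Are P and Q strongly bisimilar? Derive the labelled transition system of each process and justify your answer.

P's transition system — 3 states:
  u0 = c.(0 | 0 + b.0) ⊢ =c=> u1
  u1 = 0 | 0 + b.0 ⊢ =b=> u2
  u2 = 0 ⊢ ∅
Q's transition system — 3 states:
  v0 = d.(0 | 0 + b.0) ⊢ =d=> v1
  v1 = 0 | 0 + b.0 ⊢ =b=> v2
  v2 = 0 ⊢ ∅
Bisimilarity quotient blocks:
  B0 = {u0}
  B1 = {u1, v1}
  B2 = {u2, v2}
  B3 = {v0}
u0 ∈ B0, v0 ∈ B3 → different blocks

P ≁ Q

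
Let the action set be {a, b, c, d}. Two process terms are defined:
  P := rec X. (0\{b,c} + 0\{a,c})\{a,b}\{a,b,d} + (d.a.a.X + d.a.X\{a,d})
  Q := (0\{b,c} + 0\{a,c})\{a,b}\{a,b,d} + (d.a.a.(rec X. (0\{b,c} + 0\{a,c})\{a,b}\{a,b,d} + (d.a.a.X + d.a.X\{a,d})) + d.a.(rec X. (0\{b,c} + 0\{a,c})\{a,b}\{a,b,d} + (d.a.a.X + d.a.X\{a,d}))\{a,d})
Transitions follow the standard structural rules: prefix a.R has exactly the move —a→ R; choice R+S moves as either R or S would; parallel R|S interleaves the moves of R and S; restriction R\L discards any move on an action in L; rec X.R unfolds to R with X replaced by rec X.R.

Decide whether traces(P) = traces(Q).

P's transition system — 5 states:
  m0 = rec X. (0\{b,c} + 0\{a,c})\{a,b}\{a,b,d} + (d.a.a.X + d.a.X\{a,d}) ⊢ -d-> m1, -d-> m2
  m1 = a.(rec X. (0\{b,c} + 0\{a,c})\{a,b}\{a,b,d} + (d.a.a.X + d.a.X\{a,d}))\{a,d} ⊢ -a-> m3
  m2 = a.a.(rec X. (0\{b,c} + 0\{a,c})\{a,b}\{a,b,d} + (d.a.a.X + d.a.X\{a,d})) ⊢ -a-> m4
  m3 = (rec X. (0\{b,c} + 0\{a,c})\{a,b}\{a,b,d} + (d.a.a.X + d.a.X\{a,d}))\{a,d} ⊢ deadlocked
  m4 = a.(rec X. (0\{b,c} + 0\{a,c})\{a,b}\{a,b,d} + (d.a.a.X + d.a.X\{a,d})) ⊢ -a-> m0
Q's transition system — 6 states:
  n0 = (0\{b,c} + 0\{a,c})\{a,b}\{a,b,d} + (d.a.a.(rec X. (0\{b,c} + 0\{a,c})\{a,b}\{a,b,d} + (d.a.a.X + d.a.X\{a,d})) + d.a.(rec X. (0\{b,c} + 0\{a,c})\{a,b}\{a,b,d} + (d.a.a.X + d.a.X\{a,d}))\{a,d}) ⊢ -d-> n1, -d-> n2
  n1 = a.(rec X. (0\{b,c} + 0\{a,c})\{a,b}\{a,b,d} + (d.a.a.X + d.a.X\{a,d}))\{a,d} ⊢ -a-> n3
  n2 = a.a.(rec X. (0\{b,c} + 0\{a,c})\{a,b}\{a,b,d} + (d.a.a.X + d.a.X\{a,d})) ⊢ -a-> n4
  n3 = (rec X. (0\{b,c} + 0\{a,c})\{a,b}\{a,b,d} + (d.a.a.X + d.a.X\{a,d}))\{a,d} ⊢ deadlocked
  n4 = a.(rec X. (0\{b,c} + 0\{a,c})\{a,b}\{a,b,d} + (d.a.a.X + d.a.X\{a,d})) ⊢ -a-> n5
  n5 = rec X. (0\{b,c} + 0\{a,c})\{a,b}\{a,b,d} + (d.a.a.X + d.a.X\{a,d}) ⊢ -d-> n1, -d-> n2
Bisimilarity quotient blocks:
  B0 = {m0, n0, n5}
  B1 = {m1, n1}
  B2 = {m3, n3}
  B3 = {m2, n2}
  B4 = {m4, n4}
m0 ∈ B0, n0 ∈ B0 → same block
Bisimilar ⇒ trace-equivalent.

traces(P) = traces(Q)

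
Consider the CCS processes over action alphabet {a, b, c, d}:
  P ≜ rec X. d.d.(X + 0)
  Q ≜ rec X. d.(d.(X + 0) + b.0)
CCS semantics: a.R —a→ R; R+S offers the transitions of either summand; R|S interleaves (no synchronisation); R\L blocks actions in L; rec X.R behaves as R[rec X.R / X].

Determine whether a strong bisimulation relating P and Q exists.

LTS(P): 3 reachable states
  p0 = rec X. d.d.(X + 0) → =d=> p1
  p1 = d.((rec X. d.d.(X + 0)) + 0) → =d=> p2
  p2 = (rec X. d.d.(X + 0)) + 0 → =d=> p1
LTS(Q): 4 reachable states
  q0 = rec X. d.(d.(X + 0) + b.0) → =d=> q1
  q1 = d.((rec X. d.(d.(X + 0) + b.0)) + 0) + b.0 → =b=> q2, =d=> q3
  q2 = 0 → deadlocked
  q3 = (rec X. d.(d.(X + 0) + b.0)) + 0 → =d=> q1
Partition-refinement fixed point:
  B0 = {p0, p1, p2}
  B1 = {q0, q3}
  B2 = {q1}
  B3 = {q2}
p0 ∈ B0, q0 ∈ B1 → different blocks

not bisimilar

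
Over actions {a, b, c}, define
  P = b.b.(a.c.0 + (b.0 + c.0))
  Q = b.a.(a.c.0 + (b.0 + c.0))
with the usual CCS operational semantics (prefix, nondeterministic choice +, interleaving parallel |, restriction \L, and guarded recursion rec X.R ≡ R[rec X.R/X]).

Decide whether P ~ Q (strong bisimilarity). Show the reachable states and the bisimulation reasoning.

P's transition system — 5 states:
  p0 = b.b.(a.c.0 + (b.0 + c.0)) ⊢ -b-> p1
  p1 = b.(a.c.0 + (b.0 + c.0)) ⊢ -b-> p2
  p2 = a.c.0 + (b.0 + c.0) ⊢ -a-> p3, -b-> p4, -c-> p4
  p3 = c.0 ⊢ -c-> p4
  p4 = 0 ⊢ deadlocked
Q's transition system — 5 states:
  q0 = b.a.(a.c.0 + (b.0 + c.0)) ⊢ -b-> q1
  q1 = a.(a.c.0 + (b.0 + c.0)) ⊢ -a-> q2
  q2 = a.c.0 + (b.0 + c.0) ⊢ -a-> q3, -b-> q4, -c-> q4
  q3 = c.0 ⊢ -c-> q4
  q4 = 0 ⊢ deadlocked
Partition-refinement fixed point:
  B0 = {p0}
  B1 = {p1}
  B2 = {p2, q2}
  B3 = {p4, q4}
  B4 = {p3, q3}
  B5 = {q0}
  B6 = {q1}
p0 ∈ B0, q0 ∈ B5 → different blocks

P ≁ Q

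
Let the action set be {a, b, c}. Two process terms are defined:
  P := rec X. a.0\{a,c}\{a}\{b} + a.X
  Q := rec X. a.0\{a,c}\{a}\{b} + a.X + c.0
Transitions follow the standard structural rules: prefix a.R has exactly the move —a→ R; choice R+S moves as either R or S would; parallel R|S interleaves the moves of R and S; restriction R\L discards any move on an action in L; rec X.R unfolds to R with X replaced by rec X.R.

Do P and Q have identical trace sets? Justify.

NO — witness ⟨c⟩

P's transition system — 2 states:
  u0 = rec X. a.0\{a,c}\{a}\{b} + a.X → -a-> u0, -a-> u1
  u1 = 0\{a,c}\{a}\{b} → stopped
Q's transition system — 3 states:
  v0 = rec X. a.0\{a,c}\{a}\{b} + a.X + c.0 → -a-> v0, -a-> v1, -c-> v2
  v1 = 0\{a,c}\{a}\{b} → stopped
  v2 = 0 → stopped
Executing c from Q (initial set {v0}):
  step 1 (c): {v2}
  — Q admits the full trace.
Executing c from P (initial set {u0}):
  step 1 (c): no successor for P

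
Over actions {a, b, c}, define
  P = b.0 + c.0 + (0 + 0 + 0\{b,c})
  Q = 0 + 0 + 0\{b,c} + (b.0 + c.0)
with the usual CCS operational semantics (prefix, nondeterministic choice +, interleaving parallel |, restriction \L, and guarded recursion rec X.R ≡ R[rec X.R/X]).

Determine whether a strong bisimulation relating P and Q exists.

P ~ Q

P's transition system — 2 states:
  s0 = b.0 + c.0 + (0 + 0 + 0\{b,c}) has moves ··b··> s1, ··c··> s1
  s1 = 0 has moves (no moves)
Q's transition system — 2 states:
  t0 = 0 + 0 + 0\{b,c} + (b.0 + c.0) has moves ··b··> t1, ··c··> t1
  t1 = 0 has moves (no moves)
Partition-refinement fixed point:
  B0 = {s0, t0}
  B1 = {s1, t1}
s0 ∈ B0, t0 ∈ B0 → same block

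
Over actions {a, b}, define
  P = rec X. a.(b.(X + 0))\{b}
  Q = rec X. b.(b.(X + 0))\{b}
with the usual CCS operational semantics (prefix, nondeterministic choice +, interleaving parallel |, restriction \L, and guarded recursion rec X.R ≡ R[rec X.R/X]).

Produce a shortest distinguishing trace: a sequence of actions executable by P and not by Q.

a

LTS(P): 2 reachable states
  m0 = rec X. a.(b.(X + 0))\{b} :: ··a··> m1
  m1 = (b.((rec X. a.(b.(X + 0))\{b}) + 0))\{b} :: deadlocked
LTS(Q): 2 reachable states
  n0 = rec X. b.(b.(X + 0))\{b} :: ··b··> n1
  n1 = (b.((rec X. b.(b.(X + 0))\{b}) + 0))\{b} :: deadlocked
Executing a from P (initial set {m0}):
  step 1 (a): {m1}
  ✓ P
Executing a from Q (initial set {n0}):
  step 1 (a): ∅ (Q stuck)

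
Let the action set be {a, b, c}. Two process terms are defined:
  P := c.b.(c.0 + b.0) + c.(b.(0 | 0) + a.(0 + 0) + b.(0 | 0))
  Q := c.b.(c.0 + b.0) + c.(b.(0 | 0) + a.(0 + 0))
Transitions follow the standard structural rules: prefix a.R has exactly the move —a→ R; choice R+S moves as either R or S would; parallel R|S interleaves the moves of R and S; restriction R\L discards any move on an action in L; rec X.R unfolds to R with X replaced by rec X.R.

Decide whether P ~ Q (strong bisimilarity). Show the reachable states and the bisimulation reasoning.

P's transition system — 7 states:
  u0 = c.b.(c.0 + b.0) + c.(b.(0 | 0) + a.(0 + 0) + b.(0 | 0)) :: =c=> u1, =c=> u2
  u1 = b.(0 | 0) + a.(0 + 0) + b.(0 | 0) :: =a=> u3, =b=> u4
  u2 = b.(c.0 + b.0) :: =b=> u5
  u3 = 0 + 0 :: stopped
  u4 = 0 | 0 :: stopped
  u5 = c.0 + b.0 :: =b=> u6, =c=> u6
  u6 = 0 :: stopped
Q's transition system — 7 states:
  v0 = c.b.(c.0 + b.0) + c.(b.(0 | 0) + a.(0 + 0)) :: =c=> v1, =c=> v2
  v1 = b.(0 | 0) + a.(0 + 0) :: =a=> v3, =b=> v4
  v2 = b.(c.0 + b.0) :: =b=> v5
  v3 = 0 + 0 :: stopped
  v4 = 0 | 0 :: stopped
  v5 = c.0 + b.0 :: =b=> v6, =c=> v6
  v6 = 0 :: stopped
Partition-refinement fixed point:
  B0 = {u0, v0}
  B1 = {u2, v2}
  B2 = {u5, v5}
  B3 = {u3, u4, u6, v3, v4, v6}
  B4 = {u1, v1}
u0 ∈ B0, v0 ∈ B0 → same block

P ~ Q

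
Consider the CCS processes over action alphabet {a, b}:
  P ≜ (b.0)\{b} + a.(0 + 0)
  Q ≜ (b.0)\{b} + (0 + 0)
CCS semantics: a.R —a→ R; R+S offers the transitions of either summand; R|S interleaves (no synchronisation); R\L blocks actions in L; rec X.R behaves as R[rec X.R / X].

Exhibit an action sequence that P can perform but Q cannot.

LTS(P): 2 reachable states
  u0 = (b.0)\{b} + a.(0 + 0) ⊢ --a--▸ u1
  u1 = 0 + 0 ⊢ ·
LTS(Q): 1 reachable states
  v0 = (b.0)\{b} + (0 + 0) ⊢ ·
Run σ = ⟨a⟩ on P: start {u0}
  after a @ step 1: {u1}
  ✓ P
Run σ = ⟨a⟩ on Q: start {v0}
  after a @ step 1: ∅  — Q cannot continue

a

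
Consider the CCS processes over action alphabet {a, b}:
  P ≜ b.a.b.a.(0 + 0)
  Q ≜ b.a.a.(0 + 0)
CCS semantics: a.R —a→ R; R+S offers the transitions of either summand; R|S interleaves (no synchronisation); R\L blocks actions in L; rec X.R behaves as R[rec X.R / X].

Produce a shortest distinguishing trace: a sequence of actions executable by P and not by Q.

LTS(P): 5 reachable states
  s0 = b.a.b.a.(0 + 0) → —b→ s1
  s1 = a.b.a.(0 + 0) → —a→ s2
  s2 = b.a.(0 + 0) → —b→ s3
  s3 = a.(0 + 0) → —a→ s4
  s4 = 0 + 0 → ·
LTS(Q): 4 reachable states
  t0 = b.a.a.(0 + 0) → —b→ t1
  t1 = a.a.(0 + 0) → —a→ t2
  t2 = a.(0 + 0) → —a→ t3
  t3 = 0 + 0 → ·
Trace ⟨bab⟩ through P, begin at {s0}:
  after b @ step 1: {s1}
  after a @ step 2: {s2}
  after b @ step 3: {s3}
  ✓ P
Trace ⟨bab⟩ through Q, begin at {t0}:
  after b @ step 1: {t1}
  after a @ step 2: {t2}
  after b @ step 3: ∅ (Q stuck)

bab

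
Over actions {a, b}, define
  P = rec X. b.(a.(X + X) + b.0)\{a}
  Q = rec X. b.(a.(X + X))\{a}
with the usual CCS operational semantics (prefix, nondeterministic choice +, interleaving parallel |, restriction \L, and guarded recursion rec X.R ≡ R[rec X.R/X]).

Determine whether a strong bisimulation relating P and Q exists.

Reachable graph of P (3 states):
  u0 = rec X. b.(a.(X + X) + b.0)\{a} :: --b--▸ u1
  u1 = (a.((rec X. b.(a.(X + X) + b.0)\{a}) + (rec X. b.(a.(X + X) + b.0)\{a})) + b.0)\{a} :: --b--▸ u2
  u2 = 0\{a} :: stopped
Reachable graph of Q (2 states):
  v0 = rec X. b.(a.(X + X))\{a} :: --b--▸ v1
  v1 = (a.((rec X. b.(a.(X + X))\{a}) + (rec X. b.(a.(X + X))\{a})))\{a} :: stopped
Partition-refinement fixed point:
  B0 = {u0}
  B1 = {u1, v0}
  B2 = {u2, v1}
u0 ∈ B0, v0 ∈ B1 → different blocks

not bisimilar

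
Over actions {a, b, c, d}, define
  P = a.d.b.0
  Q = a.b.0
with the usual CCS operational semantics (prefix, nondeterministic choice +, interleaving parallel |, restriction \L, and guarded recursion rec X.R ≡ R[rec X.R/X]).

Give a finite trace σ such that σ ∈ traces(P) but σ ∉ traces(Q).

ad

P's transition system — 4 states:
  u0 = a.d.b.0 | =a=> u1
  u1 = d.b.0 | =d=> u2
  u2 = b.0 | =b=> u3
  u3 = 0 | (no moves)
Q's transition system — 3 states:
  v0 = a.b.0 | =a=> v1
  v1 = b.0 | =b=> v2
  v2 = 0 | (no moves)
Run σ = ⟨ad⟩ on P: start {u0}
  after a @ step 1: {u1}
  after d @ step 2: {u2}
  P completes σ.
Run σ = ⟨ad⟩ on Q: start {v0}
  after a @ step 1: {v1}
  after d @ step 2: ∅  — Q cannot continue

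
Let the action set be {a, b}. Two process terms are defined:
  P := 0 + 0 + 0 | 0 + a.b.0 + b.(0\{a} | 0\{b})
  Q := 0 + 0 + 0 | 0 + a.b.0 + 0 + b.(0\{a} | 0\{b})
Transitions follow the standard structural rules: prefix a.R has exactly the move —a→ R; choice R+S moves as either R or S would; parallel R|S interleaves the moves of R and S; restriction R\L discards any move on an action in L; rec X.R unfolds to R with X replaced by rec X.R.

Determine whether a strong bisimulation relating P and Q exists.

Reachable graph of P (4 states):
  p0 = 0 + 0 + 0 | 0 + a.b.0 + b.(0\{a} | 0\{b}) → ··a··> p1, ··b··> p2
  p1 = b.0 → ··b··> p3
  p2 = 0\{a} | 0\{b} → ·
  p3 = 0 → ·
Reachable graph of Q (4 states):
  q0 = 0 + 0 + 0 | 0 + a.b.0 + 0 + b.(0\{a} | 0\{b}) → ··a··> q1, ··b··> q2
  q1 = b.0 → ··b··> q3
  q2 = 0\{a} | 0\{b} → ·
  q3 = 0 → ·
Partition-refinement fixed point:
  B0 = {p0, q0}
  B1 = {p1, q1}
  B2 = {p2, p3, q2, q3}
p0 ∈ B0, q0 ∈ B0 → same block

P ~ Q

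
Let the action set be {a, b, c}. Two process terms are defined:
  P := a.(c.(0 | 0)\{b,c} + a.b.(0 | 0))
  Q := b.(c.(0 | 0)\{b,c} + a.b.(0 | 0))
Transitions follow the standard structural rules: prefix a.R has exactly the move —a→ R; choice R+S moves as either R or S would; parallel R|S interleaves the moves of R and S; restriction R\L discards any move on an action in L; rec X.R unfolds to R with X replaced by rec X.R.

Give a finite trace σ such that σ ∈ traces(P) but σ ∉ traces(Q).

Reachable graph of P (5 states):
  m0 = a.(c.(0 | 0)\{b,c} + a.b.(0 | 0)) has moves --a--▸ m1
  m1 = c.(0 | 0)\{b,c} + a.b.(0 | 0) has moves --a--▸ m2, --c--▸ m3
  m2 = b.(0 | 0) has moves --b--▸ m4
  m3 = (0 | 0)\{b,c} has moves stopped
  m4 = 0 | 0 has moves stopped
Reachable graph of Q (5 states):
  n0 = b.(c.(0 | 0)\{b,c} + a.b.(0 | 0)) has moves --b--▸ n1
  n1 = c.(0 | 0)\{b,c} + a.b.(0 | 0) has moves --a--▸ n2, --c--▸ n3
  n2 = b.(0 | 0) has moves --b--▸ n4
  n3 = (0 | 0)\{b,c} has moves stopped
  n4 = 0 | 0 has moves stopped
Run σ = ⟨a⟩ on P: start {m0}
  after a @ step 1: {m1}
  ✓ P
Run σ = ⟨a⟩ on Q: start {n0}
  after a @ step 1: ∅  — Q cannot continue

a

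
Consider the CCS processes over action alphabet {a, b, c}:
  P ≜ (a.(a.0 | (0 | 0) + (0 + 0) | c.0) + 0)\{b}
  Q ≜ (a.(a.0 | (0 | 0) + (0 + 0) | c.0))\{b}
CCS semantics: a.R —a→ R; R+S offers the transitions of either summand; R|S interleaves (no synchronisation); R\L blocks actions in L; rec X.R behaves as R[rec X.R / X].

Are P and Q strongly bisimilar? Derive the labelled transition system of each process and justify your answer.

bisimilar

P's transition system — 4 states:
  u0 = (a.(a.0 | (0 | 0) + (0 + 0) | c.0) + 0)\{b} → —a→ u1
  u1 = (a.0 | (0 | 0) + (0 + 0) | c.0)\{b} → —a→ u2, —c→ u3
  u2 = (0 | (0 | 0))\{b} → deadlocked
  u3 = ((0 + 0) | 0)\{b} → deadlocked
Q's transition system — 4 states:
  v0 = (a.(a.0 | (0 | 0) + (0 + 0) | c.0))\{b} → —a→ v1
  v1 = (a.0 | (0 | 0) + (0 + 0) | c.0)\{b} → —a→ v2, —c→ v3
  v2 = (0 | (0 | 0))\{b} → deadlocked
  v3 = ((0 + 0) | 0)\{b} → deadlocked
Bisimilarity quotient blocks:
  B0 = {u0, v0}
  B1 = {u1, v1}
  B2 = {u2, u3, v2, v3}
u0 ∈ B0, v0 ∈ B0 → same block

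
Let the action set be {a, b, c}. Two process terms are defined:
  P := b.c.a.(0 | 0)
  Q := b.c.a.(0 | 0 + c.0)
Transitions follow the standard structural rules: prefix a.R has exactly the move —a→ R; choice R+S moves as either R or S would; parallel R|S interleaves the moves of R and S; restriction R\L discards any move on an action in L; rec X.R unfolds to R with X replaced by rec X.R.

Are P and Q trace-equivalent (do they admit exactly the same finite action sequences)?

LTS(P): 4 reachable states
  s0 = b.c.a.(0 | 0) → =b=> s1
  s1 = c.a.(0 | 0) → =c=> s2
  s2 = a.(0 | 0) → =a=> s3
  s3 = 0 | 0 → deadlocked
LTS(Q): 5 reachable states
  t0 = b.c.a.(0 | 0 + c.0) → =b=> t1
  t1 = c.a.(0 | 0 + c.0) → =c=> t2
  t2 = a.(0 | 0 + c.0) → =a=> t3
  t3 = 0 | 0 + c.0 → =c=> t4
  t4 = 0 → deadlocked
Executing bcac from Q (initial set {t0}):
  [1] b ⇒ {t1}
  [2] c ⇒ {t2}
  [3] a ⇒ {t3}
  [4] c ⇒ {t4}
  ✓ Q
Executing bcac from P (initial set {s0}):
  [1] b ⇒ {s1}
  [2] c ⇒ {s2}
  [3] a ⇒ {s3}
  [4] c ⇒ ∅  — P cannot continue

traces(P) ≠ traces(Q) — witness ⟨bcac⟩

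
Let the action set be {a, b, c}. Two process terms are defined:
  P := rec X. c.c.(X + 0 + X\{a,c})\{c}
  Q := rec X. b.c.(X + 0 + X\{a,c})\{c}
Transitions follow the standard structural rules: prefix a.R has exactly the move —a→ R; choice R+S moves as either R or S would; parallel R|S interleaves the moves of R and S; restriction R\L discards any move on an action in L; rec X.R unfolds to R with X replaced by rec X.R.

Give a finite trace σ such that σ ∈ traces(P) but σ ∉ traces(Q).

P's transition system — 3 states:
  p0 = rec X. c.c.(X + 0 + X\{a,c})\{c} → —c→ p1
  p1 = c.((rec X. c.c.(X + 0 + X\{a,c})\{c}) + 0 + (rec X. c.c.(X + 0 + X\{a,c})\{c})\{a,c})\{c} → —c→ p2
  p2 = ((rec X. c.c.(X + 0 + X\{a,c})\{c}) + 0 + (rec X. c.c.(X + 0 + X\{a,c})\{c})\{a,c})\{c} → deadlocked
Q's transition system — 5 states:
  q0 = rec X. b.c.(X + 0 + X\{a,c})\{c} → —b→ q1
  q1 = c.((rec X. b.c.(X + 0 + X\{a,c})\{c}) + 0 + (rec X. b.c.(X + 0 + X\{a,c})\{c})\{a,c})\{c} → —c→ q2
  q2 = ((rec X. b.c.(X + 0 + X\{a,c})\{c}) + 0 + (rec X. b.c.(X + 0 + X\{a,c})\{c})\{a,c})\{c} → —b→ q3, —b→ q4
  q3 = (c.((rec X. b.c.(X + 0 + X\{a,c})\{c}) + 0 + (rec X. b.c.(X + 0 + X\{a,c})\{c})\{a,c})\{c})\{a,c}\{c} → deadlocked
  q4 = (c.((rec X. b.c.(X + 0 + X\{a,c})\{c}) + 0 + (rec X. b.c.(X + 0 + X\{a,c})\{c})\{a,c})\{c})\{c} → deadlocked
Executing c from P (initial set {p0}):
  [1] c ⇒ {p1}
  ✓ P
Executing c from Q (initial set {q0}):
  [1] c ⇒ ∅  — Q cannot continue

c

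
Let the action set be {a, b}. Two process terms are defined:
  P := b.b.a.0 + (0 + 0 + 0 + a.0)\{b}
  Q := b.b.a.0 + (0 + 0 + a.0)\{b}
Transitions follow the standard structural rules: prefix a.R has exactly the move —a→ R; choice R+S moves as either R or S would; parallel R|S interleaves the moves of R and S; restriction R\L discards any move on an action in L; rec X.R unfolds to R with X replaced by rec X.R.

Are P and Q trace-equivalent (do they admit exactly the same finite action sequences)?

traces(P) = traces(Q)

Reachable graph of P (5 states):
  u0 = b.b.a.0 + (0 + 0 + 0 + a.0)\{b} | -a-> u1, -b-> u2
  u1 = 0\{b} | ·
  u2 = b.a.0 | -b-> u3
  u3 = a.0 | -a-> u4
  u4 = 0 | ·
Reachable graph of Q (5 states):
  v0 = b.b.a.0 + (0 + 0 + a.0)\{b} | -a-> v1, -b-> v2
  v1 = 0\{b} | ·
  v2 = b.a.0 | -b-> v3
  v3 = a.0 | -a-> v4
  v4 = 0 | ·
Partition-refinement fixed point:
  B0 = {u0, v0}
  B1 = {u2, v2}
  B2 = {u3, v3}
  B3 = {u1, u4, v1, v4}
u0 ∈ B0, v0 ∈ B0 → same block
Bisimilar ⇒ trace-equivalent.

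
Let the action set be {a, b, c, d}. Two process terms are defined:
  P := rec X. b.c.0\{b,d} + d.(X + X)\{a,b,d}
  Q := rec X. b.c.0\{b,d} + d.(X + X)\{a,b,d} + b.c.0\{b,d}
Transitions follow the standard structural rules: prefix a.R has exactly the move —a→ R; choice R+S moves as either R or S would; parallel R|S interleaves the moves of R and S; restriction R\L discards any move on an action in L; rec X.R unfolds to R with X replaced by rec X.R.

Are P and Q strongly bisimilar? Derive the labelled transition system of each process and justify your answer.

YES

P's transition system — 4 states:
  u0 = rec X. b.c.0\{b,d} + d.(X + X)\{a,b,d} | —b→ u1, —d→ u2
  u1 = c.0\{b,d} | —c→ u3
  u2 = ((rec X. b.c.0\{b,d} + d.(X + X)\{a,b,d}) + (rec X. b.c.0\{b,d} + d.(X + X)\{a,b,d}))\{a,b,d} | deadlocked
  u3 = 0\{b,d} | deadlocked
Q's transition system — 4 states:
  v0 = rec X. b.c.0\{b,d} + d.(X + X)\{a,b,d} + b.c.0\{b,d} | —b→ v1, —d→ v2
  v1 = c.0\{b,d} | —c→ v3
  v2 = ((rec X. b.c.0\{b,d} + d.(X + X)\{a,b,d} + b.c.0\{b,d}) + (rec X. b.c.0\{b,d} + d.(X + X)\{a,b,d} + b.c.0\{b,d}))\{a,b,d} | deadlocked
  v3 = 0\{b,d} | deadlocked
Partition-refinement fixed point:
  B0 = {u0, v0}
  B1 = {u2, u3, v2, v3}
  B2 = {u1, v1}
u0 ∈ B0, v0 ∈ B0 → same block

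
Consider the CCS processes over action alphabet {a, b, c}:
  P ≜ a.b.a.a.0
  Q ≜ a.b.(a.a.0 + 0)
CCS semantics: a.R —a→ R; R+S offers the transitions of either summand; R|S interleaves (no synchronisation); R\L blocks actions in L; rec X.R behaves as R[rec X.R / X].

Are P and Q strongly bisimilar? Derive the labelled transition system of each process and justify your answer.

YES

Reachable graph of P (5 states):
  m0 = a.b.a.a.0 → -a-> m1
  m1 = b.a.a.0 → -b-> m2
  m2 = a.a.0 → -a-> m3
  m3 = a.0 → -a-> m4
  m4 = 0 → ∅
Reachable graph of Q (5 states):
  n0 = a.b.(a.a.0 + 0) → -a-> n1
  n1 = b.(a.a.0 + 0) → -b-> n2
  n2 = a.a.0 + 0 → -a-> n3
  n3 = a.0 → -a-> n4
  n4 = 0 → ∅
Bisimilarity quotient blocks:
  B0 = {m0, n0}
  B1 = {m1, n1}
  B2 = {m2, n2}
  B3 = {m3, n3}
  B4 = {m4, n4}
m0 ∈ B0, n0 ∈ B0 → same block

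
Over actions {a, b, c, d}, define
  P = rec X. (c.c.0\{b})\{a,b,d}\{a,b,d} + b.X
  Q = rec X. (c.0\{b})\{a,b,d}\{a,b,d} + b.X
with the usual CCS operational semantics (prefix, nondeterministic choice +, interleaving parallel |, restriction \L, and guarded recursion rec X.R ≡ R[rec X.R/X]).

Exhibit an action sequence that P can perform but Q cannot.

Reachable graph of P (3 states):
  m0 = rec X. (c.c.0\{b})\{a,b,d}\{a,b,d} + b.X ⊢ ··b··> m0, ··c··> m1
  m1 = (c.0\{b})\{a,b,d}\{a,b,d} ⊢ ··c··> m2
  m2 = 0\{b}\{a,b,d}\{a,b,d} ⊢ stopped
Reachable graph of Q (2 states):
  n0 = rec X. (c.0\{b})\{a,b,d}\{a,b,d} + b.X ⊢ ··b··> n0, ··c··> n1
  n1 = 0\{b}\{a,b,d}\{a,b,d} ⊢ stopped
Trace ⟨cc⟩ through P, begin at {m0}:
  after c @ step 1: {m1}
  after c @ step 2: {m2}
  — P admits the full trace.
Trace ⟨cc⟩ through Q, begin at {n0}:
  after c @ step 1: {n1}
  after c @ step 2: ∅ (Q stuck)

cc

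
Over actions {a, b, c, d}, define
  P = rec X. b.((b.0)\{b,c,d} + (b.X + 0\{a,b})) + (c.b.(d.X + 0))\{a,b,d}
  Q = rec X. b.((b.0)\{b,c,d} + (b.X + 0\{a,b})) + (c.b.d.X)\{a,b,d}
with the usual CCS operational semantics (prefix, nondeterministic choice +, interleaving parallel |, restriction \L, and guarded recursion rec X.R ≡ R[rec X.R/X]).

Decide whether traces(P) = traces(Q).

Reachable graph of P (3 states):
  s0 = rec X. b.((b.0)\{b,c,d} + (b.X + 0\{a,b})) + (c.b.(d.X + 0))\{a,b,d} ⊢ =b=> s1, =c=> s2
  s1 = (b.0)\{b,c,d} + (b.(rec X. b.((b.0)\{b,c,d} + (b.X + 0\{a,b})) + (c.b.(d.X + 0))\{a,b,d}) + 0\{a,b}) ⊢ =b=> s0
  s2 = (b.(d.(rec X. b.((b.0)\{b,c,d} + (b.X + 0\{a,b})) + (c.b.(d.X + 0))\{a,b,d}) + 0))\{a,b,d} ⊢ (no moves)
Reachable graph of Q (3 states):
  t0 = rec X. b.((b.0)\{b,c,d} + (b.X + 0\{a,b})) + (c.b.d.X)\{a,b,d} ⊢ =b=> t1, =c=> t2
  t1 = (b.0)\{b,c,d} + (b.(rec X. b.((b.0)\{b,c,d} + (b.X + 0\{a,b})) + (c.b.d.X)\{a,b,d}) + 0\{a,b}) ⊢ =b=> t0
  t2 = (b.d.(rec X. b.((b.0)\{b,c,d} + (b.X + 0\{a,b})) + (c.b.d.X)\{a,b,d}))\{a,b,d} ⊢ (no moves)
Coarsest stable partition (strong bisimilarity classes):
  B0 = {s0, t0}
  B1 = {s2, t2}
  B2 = {s1, t1}
s0 ∈ B0, t0 ∈ B0 → same block
Bisimilar ⇒ trace-equivalent.

trace-equivalent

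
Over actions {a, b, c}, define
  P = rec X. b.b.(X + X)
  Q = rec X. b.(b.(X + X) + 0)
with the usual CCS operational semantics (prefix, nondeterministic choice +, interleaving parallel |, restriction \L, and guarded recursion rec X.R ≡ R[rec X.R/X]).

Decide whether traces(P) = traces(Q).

P's transition system — 3 states:
  u0 = rec X. b.b.(X + X) → ··b··> u1
  u1 = b.((rec X. b.b.(X + X)) + (rec X. b.b.(X + X))) → ··b··> u2
  u2 = (rec X. b.b.(X + X)) + (rec X. b.b.(X + X)) → ··b··> u1
Q's transition system — 3 states:
  v0 = rec X. b.(b.(X + X) + 0) → ··b··> v1
  v1 = b.((rec X. b.(b.(X + X) + 0)) + (rec X. b.(b.(X + X) + 0))) + 0 → ··b··> v2
  v2 = (rec X. b.(b.(X + X) + 0)) + (rec X. b.(b.(X + X) + 0)) → ··b··> v1
Bisimilarity quotient blocks:
  B0 = {u0, u1, u2, v0, v1, v2}
u0 ∈ B0, v0 ∈ B0 → same block
Bisimilar ⇒ trace-equivalent.

traces(P) = traces(Q)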